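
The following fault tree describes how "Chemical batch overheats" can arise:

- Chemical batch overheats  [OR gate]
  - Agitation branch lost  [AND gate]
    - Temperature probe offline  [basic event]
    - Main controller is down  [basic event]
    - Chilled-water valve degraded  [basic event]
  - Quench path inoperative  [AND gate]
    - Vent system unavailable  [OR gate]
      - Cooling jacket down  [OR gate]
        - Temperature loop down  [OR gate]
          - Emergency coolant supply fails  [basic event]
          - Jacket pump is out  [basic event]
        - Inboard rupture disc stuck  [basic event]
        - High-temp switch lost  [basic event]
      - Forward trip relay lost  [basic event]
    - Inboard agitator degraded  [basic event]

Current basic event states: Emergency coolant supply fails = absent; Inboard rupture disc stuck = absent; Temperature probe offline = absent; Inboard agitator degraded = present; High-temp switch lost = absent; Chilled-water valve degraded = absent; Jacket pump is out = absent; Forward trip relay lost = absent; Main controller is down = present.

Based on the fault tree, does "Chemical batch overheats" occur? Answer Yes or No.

No

Agitation branch lost [AND]: Temperature probe offline=not, Main controller is down=occurs, Chilled-water valve degraded=not → not all inputs occur → does not occur.
Temperature loop down [OR]: Emergency coolant supply fails=not, Jacket pump is out=not → no input occurs → does not occur.
Cooling jacket down [OR]: Temperature loop down=not, Inboard rupture disc stuck=not, High-temp switch lost=not → no input occurs → does not occur.
Vent system unavailable [OR]: Cooling jacket down=not, Forward trip relay lost=not → no input occurs → does not occur.
Quench path inoperative [AND]: Vent system unavailable=not, Inboard agitator degraded=occurs → not all inputs occur → does not occur.
Chemical batch overheats [OR]: Agitation branch lost=not, Quench path inoperative=not → no input occurs → does not occur.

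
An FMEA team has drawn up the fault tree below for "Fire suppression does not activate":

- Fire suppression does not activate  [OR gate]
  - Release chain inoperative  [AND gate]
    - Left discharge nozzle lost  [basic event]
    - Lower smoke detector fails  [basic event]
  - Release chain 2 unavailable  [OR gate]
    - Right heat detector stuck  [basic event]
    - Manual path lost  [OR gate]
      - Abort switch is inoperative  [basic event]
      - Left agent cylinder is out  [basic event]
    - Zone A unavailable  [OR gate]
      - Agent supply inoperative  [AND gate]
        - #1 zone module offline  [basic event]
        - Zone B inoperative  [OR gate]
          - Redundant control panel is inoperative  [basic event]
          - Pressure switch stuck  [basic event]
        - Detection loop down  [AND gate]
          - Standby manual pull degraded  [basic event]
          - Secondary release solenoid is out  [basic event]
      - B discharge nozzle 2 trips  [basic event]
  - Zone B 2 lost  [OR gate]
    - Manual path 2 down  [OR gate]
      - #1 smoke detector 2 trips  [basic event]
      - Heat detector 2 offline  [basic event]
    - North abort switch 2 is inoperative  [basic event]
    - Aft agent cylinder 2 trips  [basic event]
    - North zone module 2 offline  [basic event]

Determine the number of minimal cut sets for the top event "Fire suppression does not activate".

Release chain inoperative [AND]: one cut set from each child combined → 1 × 1 = 1 cut set(s).
Manual path lost [OR]: union of children's cut sets → 2 cut set(s).
Zone B inoperative [OR]: union of children's cut sets → 2 cut set(s).
Detection loop down [AND]: one cut set from each child combined → 1 × 1 = 1 cut set(s).
Agent supply inoperative [AND]: one cut set from each child combined → 1 × 2 × 1 = 2 cut set(s).
Zone A unavailable [OR]: union of children's cut sets → 3 cut set(s).
Release chain 2 unavailable [OR]: union of children's cut sets → 6 cut set(s).
Manual path 2 down [OR]: union of children's cut sets → 2 cut set(s).
Zone B 2 lost [OR]: union of children's cut sets → 5 cut set(s).
Fire suppression does not activate [OR]: union of children's cut sets → 12 cut set(s).

12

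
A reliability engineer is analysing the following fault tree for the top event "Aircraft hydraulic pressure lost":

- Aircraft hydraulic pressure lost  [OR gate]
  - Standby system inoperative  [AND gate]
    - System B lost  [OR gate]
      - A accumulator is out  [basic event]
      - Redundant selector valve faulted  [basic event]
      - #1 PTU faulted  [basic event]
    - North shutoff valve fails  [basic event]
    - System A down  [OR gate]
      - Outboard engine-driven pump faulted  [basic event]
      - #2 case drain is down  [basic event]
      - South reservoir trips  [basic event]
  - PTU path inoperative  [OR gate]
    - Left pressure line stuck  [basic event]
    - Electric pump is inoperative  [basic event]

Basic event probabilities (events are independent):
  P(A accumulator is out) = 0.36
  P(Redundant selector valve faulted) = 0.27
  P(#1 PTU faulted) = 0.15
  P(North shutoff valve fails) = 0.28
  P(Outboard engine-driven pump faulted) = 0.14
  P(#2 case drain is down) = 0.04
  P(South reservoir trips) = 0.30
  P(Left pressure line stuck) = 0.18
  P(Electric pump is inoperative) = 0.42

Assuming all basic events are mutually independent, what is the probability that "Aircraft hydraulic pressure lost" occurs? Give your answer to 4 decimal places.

P(System B lost) [OR] = 1 − (1−0.36) × (1−0.27) × (1−0.15) = 0.602880
P(System A down) [OR] = 1 − (1−0.14) × (1−0.04) × (1−0.30) = 0.422080
P(Standby system inoperative) [AND] = 0.602880 × 0.28 × 0.422080 = 0.071250
P(PTU path inoperative) [OR] = 1 − (1−0.18) × (1−0.42) = 0.524400
P(Aircraft hydraulic pressure lost) [OR] = 1 − (1−0.071250) × (1−0.524400) = 0.558287
Rounded to 4 decimal places: P(Aircraft hydraulic pressure lost) ≈ 0.5583.

0.5583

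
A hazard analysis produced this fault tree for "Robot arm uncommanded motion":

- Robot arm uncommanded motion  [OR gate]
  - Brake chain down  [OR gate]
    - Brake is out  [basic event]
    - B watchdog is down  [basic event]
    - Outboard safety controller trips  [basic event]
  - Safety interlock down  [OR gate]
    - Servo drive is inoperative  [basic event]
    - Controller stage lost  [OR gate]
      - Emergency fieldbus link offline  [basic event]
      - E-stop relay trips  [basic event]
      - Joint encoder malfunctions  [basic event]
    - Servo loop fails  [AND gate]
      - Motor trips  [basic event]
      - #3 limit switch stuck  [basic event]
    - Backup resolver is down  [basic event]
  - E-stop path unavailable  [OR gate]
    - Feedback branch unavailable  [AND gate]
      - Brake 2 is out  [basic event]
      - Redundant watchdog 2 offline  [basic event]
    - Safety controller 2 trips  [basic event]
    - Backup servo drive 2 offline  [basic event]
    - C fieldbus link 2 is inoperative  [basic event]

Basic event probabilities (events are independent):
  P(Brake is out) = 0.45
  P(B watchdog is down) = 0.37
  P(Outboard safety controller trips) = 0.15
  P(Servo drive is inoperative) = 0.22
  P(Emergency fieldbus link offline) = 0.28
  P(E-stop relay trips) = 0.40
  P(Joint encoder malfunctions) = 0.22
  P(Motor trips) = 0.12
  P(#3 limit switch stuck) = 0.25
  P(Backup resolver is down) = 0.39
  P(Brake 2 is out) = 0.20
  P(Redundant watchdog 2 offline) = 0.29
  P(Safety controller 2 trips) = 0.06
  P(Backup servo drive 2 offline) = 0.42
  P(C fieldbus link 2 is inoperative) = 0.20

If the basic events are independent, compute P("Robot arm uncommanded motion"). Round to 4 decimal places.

0.9812

P(Brake chain down) [OR] = 1 − (1−0.45) × (1−0.37) × (1−0.15) = 0.705475
P(Controller stage lost) [OR] = 1 − (1−0.28) × (1−0.40) × (1−0.22) = 0.663040
P(Servo loop fails) [AND] = 0.12 × 0.25 = 0.030000
P(Safety interlock down) [OR] = 1 − (1−0.22) × (1−0.663040) × (1−0.030000) × (1−0.39) = 0.844484
P(Feedback branch unavailable) [AND] = 0.20 × 0.29 = 0.058000
P(E-stop path unavailable) [OR] = 1 − (1−0.058000) × (1−0.06) × (1−0.42) × (1−0.20) = 0.589137
P(Robot arm uncommanded motion) [OR] = 1 − (1−0.705475) × (1−0.844484) × (1−0.589137) = 0.981181
Rounded to 4 decimal places: P(Robot arm uncommanded motion) ≈ 0.9812.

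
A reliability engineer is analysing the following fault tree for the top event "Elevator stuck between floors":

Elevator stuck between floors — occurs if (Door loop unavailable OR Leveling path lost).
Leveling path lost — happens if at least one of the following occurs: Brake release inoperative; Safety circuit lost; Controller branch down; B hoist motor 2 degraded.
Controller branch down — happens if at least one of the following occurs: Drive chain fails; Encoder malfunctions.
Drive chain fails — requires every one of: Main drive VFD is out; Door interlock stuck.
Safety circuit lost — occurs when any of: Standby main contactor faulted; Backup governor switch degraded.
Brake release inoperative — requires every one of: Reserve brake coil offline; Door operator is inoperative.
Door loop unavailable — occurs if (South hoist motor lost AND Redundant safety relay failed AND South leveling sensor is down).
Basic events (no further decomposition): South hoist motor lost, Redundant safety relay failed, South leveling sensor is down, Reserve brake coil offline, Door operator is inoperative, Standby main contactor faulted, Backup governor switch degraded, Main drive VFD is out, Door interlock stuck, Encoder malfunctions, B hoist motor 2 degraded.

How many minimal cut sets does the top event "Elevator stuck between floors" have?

7

Door loop unavailable [AND]: one cut set from each child combined → 1 × 1 × 1 = 1 cut set(s).
Brake release inoperative [AND]: one cut set from each child combined → 1 × 1 = 1 cut set(s).
Safety circuit lost [OR]: union of children's cut sets → 2 cut set(s).
Drive chain fails [AND]: one cut set from each child combined → 1 × 1 = 1 cut set(s).
Controller branch down [OR]: union of children's cut sets → 2 cut set(s).
Leveling path lost [OR]: union of children's cut sets → 6 cut set(s).
Elevator stuck between floors [OR]: union of children's cut sets → 7 cut set(s).
Minimal cut sets: {Redundant safety relay failed, South hoist motor lost, South leveling sensor is down}; {Door operator is inoperative, Reserve brake coil offline}; {Standby main contactor faulted}; {Backup governor switch degraded}; {Door interlock stuck, Main drive VFD is out}; {Encoder malfunctions}; {B hoist motor 2 degraded}.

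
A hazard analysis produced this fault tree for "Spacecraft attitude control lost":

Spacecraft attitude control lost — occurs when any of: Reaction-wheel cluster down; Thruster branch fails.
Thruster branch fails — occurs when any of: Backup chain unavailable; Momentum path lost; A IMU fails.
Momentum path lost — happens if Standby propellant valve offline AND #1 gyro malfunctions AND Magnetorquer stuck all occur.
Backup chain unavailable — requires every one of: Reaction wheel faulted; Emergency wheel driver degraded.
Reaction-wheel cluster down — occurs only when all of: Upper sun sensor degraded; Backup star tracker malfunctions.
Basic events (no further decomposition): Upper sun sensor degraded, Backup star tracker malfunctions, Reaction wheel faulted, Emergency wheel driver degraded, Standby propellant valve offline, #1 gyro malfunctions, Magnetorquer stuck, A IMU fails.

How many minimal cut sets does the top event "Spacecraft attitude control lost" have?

4

Reaction-wheel cluster down [AND]: one cut set from each child combined → 1 × 1 = 1 cut set(s).
Backup chain unavailable [AND]: one cut set from each child combined → 1 × 1 = 1 cut set(s).
Momentum path lost [AND]: one cut set from each child combined → 1 × 1 × 1 = 1 cut set(s).
Thruster branch fails [OR]: union of children's cut sets → 3 cut set(s).
Spacecraft attitude control lost [OR]: union of children's cut sets → 4 cut set(s).
Minimal cut sets: {Backup star tracker malfunctions, Upper sun sensor degraded}; {Emergency wheel driver degraded, Reaction wheel faulted}; {#1 gyro malfunctions, Magnetorquer stuck, Standby propellant valve offline}; {A IMU fails}.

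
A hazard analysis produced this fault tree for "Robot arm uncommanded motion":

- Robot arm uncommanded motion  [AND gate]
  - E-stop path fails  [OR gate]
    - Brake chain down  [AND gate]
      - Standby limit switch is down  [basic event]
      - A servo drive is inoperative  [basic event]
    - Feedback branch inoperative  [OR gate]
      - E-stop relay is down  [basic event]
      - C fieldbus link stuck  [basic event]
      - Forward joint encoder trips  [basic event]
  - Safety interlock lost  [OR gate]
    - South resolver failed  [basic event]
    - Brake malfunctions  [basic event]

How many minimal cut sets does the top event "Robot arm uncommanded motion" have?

Brake chain down [AND]: one cut set from each child combined → 1 × 1 = 1 cut set(s).
Feedback branch inoperative [OR]: union of children's cut sets → 3 cut set(s).
E-stop path fails [OR]: union of children's cut sets → 4 cut set(s).
Safety interlock lost [OR]: union of children's cut sets → 2 cut set(s).
Robot arm uncommanded motion [AND]: one cut set from each child combined → 4 × 2 = 8 cut set(s).
Minimal cut sets: {A servo drive is inoperative, South resolver failed, Standby limit switch is down}; {A servo drive is inoperative, Brake malfunctions, Standby limit switch is down}; {E-stop relay is down, South resolver failed}; {Brake malfunctions, E-stop relay is down}; {C fieldbus link stuck, South resolver failed}; {Brake malfunctions, C fieldbus link stuck}; {Forward joint encoder trips, South resolver failed}; {Brake malfunctions, Forward joint encoder trips}.

8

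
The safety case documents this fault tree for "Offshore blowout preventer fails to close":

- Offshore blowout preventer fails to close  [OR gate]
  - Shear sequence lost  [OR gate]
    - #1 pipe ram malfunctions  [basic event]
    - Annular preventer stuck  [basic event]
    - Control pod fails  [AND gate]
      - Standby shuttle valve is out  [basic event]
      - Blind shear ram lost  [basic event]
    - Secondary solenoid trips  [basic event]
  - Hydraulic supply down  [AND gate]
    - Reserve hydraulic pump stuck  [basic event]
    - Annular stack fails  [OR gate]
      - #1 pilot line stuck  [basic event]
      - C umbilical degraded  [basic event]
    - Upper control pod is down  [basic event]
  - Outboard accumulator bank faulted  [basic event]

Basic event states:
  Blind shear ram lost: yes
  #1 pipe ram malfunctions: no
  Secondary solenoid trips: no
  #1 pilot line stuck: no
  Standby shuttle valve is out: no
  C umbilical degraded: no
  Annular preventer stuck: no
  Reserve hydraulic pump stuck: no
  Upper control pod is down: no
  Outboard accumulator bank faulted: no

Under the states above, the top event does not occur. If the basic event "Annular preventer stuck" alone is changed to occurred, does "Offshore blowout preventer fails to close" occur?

Yes

Counterfactual: set "Annular preventer stuck" to occurred.
Control pod fails [AND]: Standby shuttle valve is out=not, Blind shear ram lost=occurs → not all inputs occur → does not occur.
Shear sequence lost [OR]: #1 pipe ram malfunctions=not, Annular preventer stuck=occurs, Control pod fails=not, Secondary solenoid trips=not → at least one input occurs → occurs.
Annular stack fails [OR]: #1 pilot line stuck=not, C umbilical degraded=not → no input occurs → does not occur.
Hydraulic supply down [AND]: Reserve hydraulic pump stuck=not, Annular stack fails=not, Upper control pod is down=not → not all inputs occur → does not occur.
Offshore blowout preventer fails to close [OR]: Shear sequence lost=occurs, Hydraulic supply down=not, Outboard accumulator bank faulted=not → at least one input occurs → occurs.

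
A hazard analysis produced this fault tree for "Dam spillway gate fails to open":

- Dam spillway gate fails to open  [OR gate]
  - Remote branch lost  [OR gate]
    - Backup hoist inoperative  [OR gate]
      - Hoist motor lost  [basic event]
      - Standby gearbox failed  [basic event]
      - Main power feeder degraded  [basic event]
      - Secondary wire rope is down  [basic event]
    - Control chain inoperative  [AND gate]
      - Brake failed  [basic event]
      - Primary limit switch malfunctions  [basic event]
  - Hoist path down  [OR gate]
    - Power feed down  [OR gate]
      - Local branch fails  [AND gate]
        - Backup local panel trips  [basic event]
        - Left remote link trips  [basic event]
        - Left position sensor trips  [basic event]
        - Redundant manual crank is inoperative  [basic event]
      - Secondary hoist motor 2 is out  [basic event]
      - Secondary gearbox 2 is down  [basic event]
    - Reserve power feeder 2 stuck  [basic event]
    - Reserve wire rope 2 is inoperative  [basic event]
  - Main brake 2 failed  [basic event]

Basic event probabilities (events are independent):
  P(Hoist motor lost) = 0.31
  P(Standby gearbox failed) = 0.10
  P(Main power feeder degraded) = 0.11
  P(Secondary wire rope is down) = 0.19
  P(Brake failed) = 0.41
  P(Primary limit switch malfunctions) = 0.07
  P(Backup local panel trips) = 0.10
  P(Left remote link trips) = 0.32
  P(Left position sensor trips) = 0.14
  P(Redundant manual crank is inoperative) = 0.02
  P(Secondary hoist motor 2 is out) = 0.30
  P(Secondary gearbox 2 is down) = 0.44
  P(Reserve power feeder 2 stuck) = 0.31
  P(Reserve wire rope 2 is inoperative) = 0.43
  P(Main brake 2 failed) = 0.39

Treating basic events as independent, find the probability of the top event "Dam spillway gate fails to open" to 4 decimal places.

0.9591

P(Backup hoist inoperative) [OR] = 1 − (1−0.31) × (1−0.10) × (1−0.11) × (1−0.19) = 0.552321
P(Control chain inoperative) [AND] = 0.41 × 0.07 = 0.028700
P(Remote branch lost) [OR] = 1 − (1−0.552321) × (1−0.028700) = 0.565169
P(Local branch fails) [AND] = 0.10 × 0.32 × 0.14 × 0.02 = 0.000090
P(Power feed down) [OR] = 1 − (1−0.000090) × (1−0.30) × (1−0.44) = 0.608035
P(Hoist path down) [OR] = 1 − (1−0.608035) × (1−0.31) × (1−0.43) = 0.845840
P(Dam spillway gate fails to open) [OR] = 1 − (1−0.565169) × (1−0.845840) × (1−0.39) = 0.959110
Rounded to 4 decimal places: P(Dam spillway gate fails to open) ≈ 0.9591.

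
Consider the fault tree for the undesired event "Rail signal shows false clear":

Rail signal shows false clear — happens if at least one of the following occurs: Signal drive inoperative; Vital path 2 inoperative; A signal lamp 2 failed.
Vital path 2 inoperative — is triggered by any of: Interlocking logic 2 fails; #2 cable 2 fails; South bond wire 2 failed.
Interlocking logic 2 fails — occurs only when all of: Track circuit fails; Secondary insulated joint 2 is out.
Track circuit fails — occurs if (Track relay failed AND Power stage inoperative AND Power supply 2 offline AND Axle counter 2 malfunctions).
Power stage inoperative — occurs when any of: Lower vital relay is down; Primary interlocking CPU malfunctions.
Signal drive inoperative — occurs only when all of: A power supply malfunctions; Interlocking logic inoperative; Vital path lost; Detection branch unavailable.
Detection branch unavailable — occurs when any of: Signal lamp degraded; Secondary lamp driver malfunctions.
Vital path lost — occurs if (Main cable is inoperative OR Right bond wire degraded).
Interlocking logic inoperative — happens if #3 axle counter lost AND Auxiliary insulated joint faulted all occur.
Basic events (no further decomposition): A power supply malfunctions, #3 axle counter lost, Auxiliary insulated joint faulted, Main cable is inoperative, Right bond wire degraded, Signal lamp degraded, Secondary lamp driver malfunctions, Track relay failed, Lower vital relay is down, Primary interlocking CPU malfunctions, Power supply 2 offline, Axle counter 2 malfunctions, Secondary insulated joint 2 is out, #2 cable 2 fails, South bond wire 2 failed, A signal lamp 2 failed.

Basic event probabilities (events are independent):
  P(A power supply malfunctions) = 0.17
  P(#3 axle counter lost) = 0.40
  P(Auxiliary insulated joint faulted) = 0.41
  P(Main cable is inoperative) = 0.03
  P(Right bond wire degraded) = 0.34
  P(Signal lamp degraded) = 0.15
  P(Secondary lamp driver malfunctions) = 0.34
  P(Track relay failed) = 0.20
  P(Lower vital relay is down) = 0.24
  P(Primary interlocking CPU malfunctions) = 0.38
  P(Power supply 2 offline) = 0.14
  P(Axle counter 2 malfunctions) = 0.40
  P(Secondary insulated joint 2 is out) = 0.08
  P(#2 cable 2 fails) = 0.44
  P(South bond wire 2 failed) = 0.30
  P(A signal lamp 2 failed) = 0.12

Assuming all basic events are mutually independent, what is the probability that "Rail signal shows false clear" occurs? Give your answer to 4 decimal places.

0.6567

P(Interlocking logic inoperative) [AND] = 0.40 × 0.41 = 0.164000
P(Vital path lost) [OR] = 1 − (1−0.03) × (1−0.34) = 0.359800
P(Detection branch unavailable) [OR] = 1 − (1−0.15) × (1−0.34) = 0.439000
P(Signal drive inoperative) [AND] = 0.17 × 0.164000 × 0.359800 × 0.439000 = 0.004404
P(Power stage inoperative) [OR] = 1 − (1−0.24) × (1−0.38) = 0.528800
P(Track circuit fails) [AND] = 0.20 × 0.528800 × 0.14 × 0.40 = 0.005923
P(Interlocking logic 2 fails) [AND] = 0.005923 × 0.08 = 0.000474
P(Vital path 2 inoperative) [OR] = 1 − (1−0.000474) × (1−0.44) × (1−0.30) = 0.608186
P(Rail signal shows false clear) [OR] = 1 − (1−0.004404) × (1−0.608186) × (1−0.12) = 0.656722
Rounded to 4 decimal places: P(Rail signal shows false clear) ≈ 0.6567.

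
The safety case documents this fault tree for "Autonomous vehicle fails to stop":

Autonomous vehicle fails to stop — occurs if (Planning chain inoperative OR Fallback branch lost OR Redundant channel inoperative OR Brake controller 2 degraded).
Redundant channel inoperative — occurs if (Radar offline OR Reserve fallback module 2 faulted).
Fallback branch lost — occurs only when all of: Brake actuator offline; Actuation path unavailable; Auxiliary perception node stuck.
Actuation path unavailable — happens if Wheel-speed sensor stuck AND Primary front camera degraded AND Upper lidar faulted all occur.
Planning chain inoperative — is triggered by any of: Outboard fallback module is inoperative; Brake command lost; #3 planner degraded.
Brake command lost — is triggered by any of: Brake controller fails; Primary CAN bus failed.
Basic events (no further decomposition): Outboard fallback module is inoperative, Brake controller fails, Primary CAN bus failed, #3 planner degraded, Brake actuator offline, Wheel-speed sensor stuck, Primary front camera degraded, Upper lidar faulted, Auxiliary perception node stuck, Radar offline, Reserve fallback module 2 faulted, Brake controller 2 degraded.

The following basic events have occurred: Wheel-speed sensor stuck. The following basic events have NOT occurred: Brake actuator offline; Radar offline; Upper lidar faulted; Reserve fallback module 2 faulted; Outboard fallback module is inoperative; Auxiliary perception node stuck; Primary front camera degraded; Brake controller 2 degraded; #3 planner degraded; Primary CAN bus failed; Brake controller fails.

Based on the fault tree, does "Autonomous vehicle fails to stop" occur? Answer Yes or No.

Brake command lost [OR]: Brake controller fails=not, Primary CAN bus failed=not → no input occurs → does not occur.
Planning chain inoperative [OR]: Outboard fallback module is inoperative=not, Brake command lost=not, #3 planner degraded=not → no input occurs → does not occur.
Actuation path unavailable [AND]: Wheel-speed sensor stuck=occurs, Primary front camera degraded=not, Upper lidar faulted=not → not all inputs occur → does not occur.
Fallback branch lost [AND]: Brake actuator offline=not, Actuation path unavailable=not, Auxiliary perception node stuck=not → not all inputs occur → does not occur.
Redundant channel inoperative [OR]: Radar offline=not, Reserve fallback module 2 faulted=not → no input occurs → does not occur.
Autonomous vehicle fails to stop [OR]: Planning chain inoperative=not, Fallback branch lost=not, Redundant channel inoperative=not, Brake controller 2 degraded=not → no input occurs → does not occur.

No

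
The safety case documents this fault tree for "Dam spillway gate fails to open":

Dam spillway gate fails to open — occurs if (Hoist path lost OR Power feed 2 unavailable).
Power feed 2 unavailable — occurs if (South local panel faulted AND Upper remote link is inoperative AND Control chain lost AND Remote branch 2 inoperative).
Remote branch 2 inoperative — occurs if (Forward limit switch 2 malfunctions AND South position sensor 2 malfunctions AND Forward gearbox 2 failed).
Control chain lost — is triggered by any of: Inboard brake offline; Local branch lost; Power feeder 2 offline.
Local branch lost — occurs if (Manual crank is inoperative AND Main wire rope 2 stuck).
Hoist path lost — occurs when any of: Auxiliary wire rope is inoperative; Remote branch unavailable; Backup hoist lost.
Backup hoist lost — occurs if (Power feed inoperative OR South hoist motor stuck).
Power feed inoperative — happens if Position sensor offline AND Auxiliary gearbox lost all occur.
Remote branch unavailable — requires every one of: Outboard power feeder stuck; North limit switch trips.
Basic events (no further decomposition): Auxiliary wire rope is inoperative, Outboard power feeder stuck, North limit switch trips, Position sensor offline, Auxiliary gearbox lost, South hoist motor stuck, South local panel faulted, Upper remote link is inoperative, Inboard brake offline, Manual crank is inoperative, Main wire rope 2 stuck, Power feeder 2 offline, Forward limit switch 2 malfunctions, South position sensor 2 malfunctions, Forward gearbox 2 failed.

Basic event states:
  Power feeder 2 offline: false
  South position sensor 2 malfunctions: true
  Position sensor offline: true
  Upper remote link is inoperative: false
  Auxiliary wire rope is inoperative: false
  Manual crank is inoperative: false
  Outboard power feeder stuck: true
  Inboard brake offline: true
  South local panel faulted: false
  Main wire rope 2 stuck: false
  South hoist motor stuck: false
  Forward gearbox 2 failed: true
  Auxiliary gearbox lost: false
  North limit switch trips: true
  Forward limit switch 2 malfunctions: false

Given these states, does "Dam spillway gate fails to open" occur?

Remote branch unavailable [AND]: Outboard power feeder stuck=occurs, North limit switch trips=occurs → all inputs occur → occurs.
Power feed inoperative [AND]: Position sensor offline=occurs, Auxiliary gearbox lost=not → not all inputs occur → does not occur.
Backup hoist lost [OR]: Power feed inoperative=not, South hoist motor stuck=not → no input occurs → does not occur.
Hoist path lost [OR]: Auxiliary wire rope is inoperative=not, Remote branch unavailable=occurs, Backup hoist lost=not → at least one input occurs → occurs.
Local branch lost [AND]: Manual crank is inoperative=not, Main wire rope 2 stuck=not → not all inputs occur → does not occur.
Control chain lost [OR]: Inboard brake offline=occurs, Local branch lost=not, Power feeder 2 offline=not → at least one input occurs → occurs.
Remote branch 2 inoperative [AND]: Forward limit switch 2 malfunctions=not, South position sensor 2 malfunctions=occurs, Forward gearbox 2 failed=occurs → not all inputs occur → does not occur.
Power feed 2 unavailable [AND]: South local panel faulted=not, Upper remote link is inoperative=not, Control chain lost=occurs, Remote branch 2 inoperative=not → not all inputs occur → does not occur.
Dam spillway gate fails to open [OR]: Hoist path lost=occurs, Power feed 2 unavailable=not → at least one input occurs → occurs.

Yes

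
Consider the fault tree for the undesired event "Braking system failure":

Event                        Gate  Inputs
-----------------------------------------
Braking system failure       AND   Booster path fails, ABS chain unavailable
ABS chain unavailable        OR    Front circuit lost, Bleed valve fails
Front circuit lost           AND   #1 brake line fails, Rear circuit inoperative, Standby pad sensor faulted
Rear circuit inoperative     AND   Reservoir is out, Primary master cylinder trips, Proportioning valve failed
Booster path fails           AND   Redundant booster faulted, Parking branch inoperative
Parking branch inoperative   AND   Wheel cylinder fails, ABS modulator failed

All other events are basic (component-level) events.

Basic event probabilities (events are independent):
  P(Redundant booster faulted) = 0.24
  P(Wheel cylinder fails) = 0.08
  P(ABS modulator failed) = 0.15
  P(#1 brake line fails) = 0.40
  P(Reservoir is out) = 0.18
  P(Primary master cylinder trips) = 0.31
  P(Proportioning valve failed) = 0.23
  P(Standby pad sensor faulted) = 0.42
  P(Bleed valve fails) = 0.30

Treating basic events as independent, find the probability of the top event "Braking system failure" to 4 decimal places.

0.0009

P(Parking branch inoperative) [AND] = 0.08 × 0.15 = 0.012000
P(Booster path fails) [AND] = 0.24 × 0.012000 = 0.002880
P(Rear circuit inoperative) [AND] = 0.18 × 0.31 × 0.23 = 0.012834
P(Front circuit lost) [AND] = 0.40 × 0.012834 × 0.42 = 0.002156
P(ABS chain unavailable) [OR] = 1 − (1−0.002156) × (1−0.30) = 0.301509
P(Braking system failure) [AND] = 0.002880 × 0.301509 = 0.000868
Rounded to 4 decimal places: P(Braking system failure) ≈ 0.0009.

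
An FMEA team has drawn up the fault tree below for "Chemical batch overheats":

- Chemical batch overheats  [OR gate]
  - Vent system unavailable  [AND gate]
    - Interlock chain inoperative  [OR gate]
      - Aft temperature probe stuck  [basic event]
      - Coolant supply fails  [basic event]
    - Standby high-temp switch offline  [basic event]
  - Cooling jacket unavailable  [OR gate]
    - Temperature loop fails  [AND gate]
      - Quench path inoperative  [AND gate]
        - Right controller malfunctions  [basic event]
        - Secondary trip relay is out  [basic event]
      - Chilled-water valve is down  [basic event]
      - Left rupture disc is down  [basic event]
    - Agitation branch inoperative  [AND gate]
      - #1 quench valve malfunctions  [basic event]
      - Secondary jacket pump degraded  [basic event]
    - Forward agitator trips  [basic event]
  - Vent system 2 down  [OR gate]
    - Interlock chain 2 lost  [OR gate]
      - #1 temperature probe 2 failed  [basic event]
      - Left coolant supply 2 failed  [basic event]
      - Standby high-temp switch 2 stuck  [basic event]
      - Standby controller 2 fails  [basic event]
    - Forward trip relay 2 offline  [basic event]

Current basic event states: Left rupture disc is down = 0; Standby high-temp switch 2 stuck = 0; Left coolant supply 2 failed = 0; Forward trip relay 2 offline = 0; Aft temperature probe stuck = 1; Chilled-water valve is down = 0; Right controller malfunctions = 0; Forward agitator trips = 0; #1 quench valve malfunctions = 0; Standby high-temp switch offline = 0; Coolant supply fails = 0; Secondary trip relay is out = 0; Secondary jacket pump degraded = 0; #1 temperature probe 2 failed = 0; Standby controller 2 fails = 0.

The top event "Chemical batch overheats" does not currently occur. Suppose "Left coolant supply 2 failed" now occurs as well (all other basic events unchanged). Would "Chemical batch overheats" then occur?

Yes

Counterfactual: set "Left coolant supply 2 failed" to occurred.
Interlock chain inoperative [OR]: Aft temperature probe stuck=occurs, Coolant supply fails=not → at least one input occurs → occurs.
Vent system unavailable [AND]: Interlock chain inoperative=occurs, Standby high-temp switch offline=not → not all inputs occur → does not occur.
Quench path inoperative [AND]: Right controller malfunctions=not, Secondary trip relay is out=not → not all inputs occur → does not occur.
Temperature loop fails [AND]: Quench path inoperative=not, Chilled-water valve is down=not, Left rupture disc is down=not → not all inputs occur → does not occur.
Agitation branch inoperative [AND]: #1 quench valve malfunctions=not, Secondary jacket pump degraded=not → not all inputs occur → does not occur.
Cooling jacket unavailable [OR]: Temperature loop fails=not, Agitation branch inoperative=not, Forward agitator trips=not → no input occurs → does not occur.
Interlock chain 2 lost [OR]: #1 temperature probe 2 failed=not, Left coolant supply 2 failed=occurs, Standby high-temp switch 2 stuck=not, Standby controller 2 fails=not → at least one input occurs → occurs.
Vent system 2 down [OR]: Interlock chain 2 lost=occurs, Forward trip relay 2 offline=not → at least one input occurs → occurs.
Chemical batch overheats [OR]: Vent system unavailable=not, Cooling jacket unavailable=not, Vent system 2 down=occurs → at least one input occurs → occurs.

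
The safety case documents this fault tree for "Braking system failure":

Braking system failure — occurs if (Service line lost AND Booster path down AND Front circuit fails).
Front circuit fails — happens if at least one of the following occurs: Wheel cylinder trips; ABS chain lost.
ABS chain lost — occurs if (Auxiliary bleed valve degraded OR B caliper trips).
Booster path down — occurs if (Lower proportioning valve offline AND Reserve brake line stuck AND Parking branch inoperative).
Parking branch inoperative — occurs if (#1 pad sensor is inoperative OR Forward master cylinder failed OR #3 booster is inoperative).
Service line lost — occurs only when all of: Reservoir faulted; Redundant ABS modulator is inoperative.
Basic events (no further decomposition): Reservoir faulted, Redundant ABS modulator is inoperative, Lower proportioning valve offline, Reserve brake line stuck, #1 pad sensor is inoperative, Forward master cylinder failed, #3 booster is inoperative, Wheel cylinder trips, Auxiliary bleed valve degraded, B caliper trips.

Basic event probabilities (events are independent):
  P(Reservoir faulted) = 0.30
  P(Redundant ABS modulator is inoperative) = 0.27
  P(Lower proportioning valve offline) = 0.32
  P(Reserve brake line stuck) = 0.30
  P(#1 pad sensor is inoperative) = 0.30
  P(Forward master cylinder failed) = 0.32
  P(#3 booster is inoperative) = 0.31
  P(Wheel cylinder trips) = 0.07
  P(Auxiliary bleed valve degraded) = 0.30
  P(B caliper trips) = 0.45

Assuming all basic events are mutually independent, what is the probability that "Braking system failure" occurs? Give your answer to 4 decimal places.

P(Service line lost) [AND] = 0.30 × 0.27 = 0.081000
P(Parking branch inoperative) [OR] = 1 − (1−0.30) × (1−0.32) × (1−0.31) = 0.671560
P(Booster path down) [AND] = 0.32 × 0.30 × 0.671560 = 0.064470
P(ABS chain lost) [OR] = 1 − (1−0.30) × (1−0.45) = 0.615000
P(Front circuit fails) [OR] = 1 − (1−0.07) × (1−0.615000) = 0.641950
P(Braking system failure) [AND] = 0.081000 × 0.064470 × 0.641950 = 0.003352
Rounded to 4 decimal places: P(Braking system failure) ≈ 0.0034.

0.0034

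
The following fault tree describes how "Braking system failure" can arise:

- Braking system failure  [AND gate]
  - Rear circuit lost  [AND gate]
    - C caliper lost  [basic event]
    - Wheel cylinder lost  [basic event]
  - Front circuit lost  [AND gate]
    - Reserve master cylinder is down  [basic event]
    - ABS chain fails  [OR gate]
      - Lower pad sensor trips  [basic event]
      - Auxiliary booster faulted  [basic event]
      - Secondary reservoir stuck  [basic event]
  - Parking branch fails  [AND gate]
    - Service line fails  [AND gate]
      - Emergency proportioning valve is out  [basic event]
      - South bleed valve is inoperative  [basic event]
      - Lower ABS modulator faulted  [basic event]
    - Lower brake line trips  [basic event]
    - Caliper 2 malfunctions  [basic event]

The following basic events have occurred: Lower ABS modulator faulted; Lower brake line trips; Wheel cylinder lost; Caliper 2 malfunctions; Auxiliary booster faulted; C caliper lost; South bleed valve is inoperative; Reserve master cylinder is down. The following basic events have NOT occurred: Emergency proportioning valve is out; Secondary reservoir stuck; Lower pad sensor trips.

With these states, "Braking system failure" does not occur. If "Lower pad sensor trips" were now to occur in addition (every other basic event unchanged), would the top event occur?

No

Counterfactual: set "Lower pad sensor trips" to occurred.
Rear circuit lost [AND]: C caliper lost=occurs, Wheel cylinder lost=occurs → all inputs occur → occurs.
ABS chain fails [OR]: Lower pad sensor trips=occurs, Auxiliary booster faulted=occurs, Secondary reservoir stuck=not → at least one input occurs → occurs.
Front circuit lost [AND]: Reserve master cylinder is down=occurs, ABS chain fails=occurs → all inputs occur → occurs.
Service line fails [AND]: Emergency proportioning valve is out=not, South bleed valve is inoperative=occurs, Lower ABS modulator faulted=occurs → not all inputs occur → does not occur.
Parking branch fails [AND]: Service line fails=not, Lower brake line trips=occurs, Caliper 2 malfunctions=occurs → not all inputs occur → does not occur.
Braking system failure [AND]: Rear circuit lost=occurs, Front circuit lost=occurs, Parking branch fails=not → not all inputs occur → does not occur.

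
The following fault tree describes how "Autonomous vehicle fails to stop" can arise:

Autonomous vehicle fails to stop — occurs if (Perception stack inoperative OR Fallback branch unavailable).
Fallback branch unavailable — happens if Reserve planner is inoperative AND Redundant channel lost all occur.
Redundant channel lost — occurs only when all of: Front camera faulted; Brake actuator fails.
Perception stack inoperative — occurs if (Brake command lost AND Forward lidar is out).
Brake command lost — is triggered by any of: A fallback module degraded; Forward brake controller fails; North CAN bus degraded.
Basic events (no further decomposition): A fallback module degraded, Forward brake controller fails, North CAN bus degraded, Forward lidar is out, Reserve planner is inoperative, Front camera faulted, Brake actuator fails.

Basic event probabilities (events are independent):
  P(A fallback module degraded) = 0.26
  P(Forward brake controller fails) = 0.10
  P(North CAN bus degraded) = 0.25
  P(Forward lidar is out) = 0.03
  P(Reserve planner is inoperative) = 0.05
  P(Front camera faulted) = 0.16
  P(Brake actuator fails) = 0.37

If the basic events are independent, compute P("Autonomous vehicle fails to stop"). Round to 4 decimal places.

0.0179

P(Brake command lost) [OR] = 1 − (1−0.26) × (1−0.10) × (1−0.25) = 0.500500
P(Perception stack inoperative) [AND] = 0.500500 × 0.03 = 0.015015
P(Redundant channel lost) [AND] = 0.16 × 0.37 = 0.059200
P(Fallback branch unavailable) [AND] = 0.05 × 0.059200 = 0.002960
P(Autonomous vehicle fails to stop) [OR] = 1 − (1−0.015015) × (1−0.002960) = 0.017931
Rounded to 4 decimal places: P(Autonomous vehicle fails to stop) ≈ 0.0179.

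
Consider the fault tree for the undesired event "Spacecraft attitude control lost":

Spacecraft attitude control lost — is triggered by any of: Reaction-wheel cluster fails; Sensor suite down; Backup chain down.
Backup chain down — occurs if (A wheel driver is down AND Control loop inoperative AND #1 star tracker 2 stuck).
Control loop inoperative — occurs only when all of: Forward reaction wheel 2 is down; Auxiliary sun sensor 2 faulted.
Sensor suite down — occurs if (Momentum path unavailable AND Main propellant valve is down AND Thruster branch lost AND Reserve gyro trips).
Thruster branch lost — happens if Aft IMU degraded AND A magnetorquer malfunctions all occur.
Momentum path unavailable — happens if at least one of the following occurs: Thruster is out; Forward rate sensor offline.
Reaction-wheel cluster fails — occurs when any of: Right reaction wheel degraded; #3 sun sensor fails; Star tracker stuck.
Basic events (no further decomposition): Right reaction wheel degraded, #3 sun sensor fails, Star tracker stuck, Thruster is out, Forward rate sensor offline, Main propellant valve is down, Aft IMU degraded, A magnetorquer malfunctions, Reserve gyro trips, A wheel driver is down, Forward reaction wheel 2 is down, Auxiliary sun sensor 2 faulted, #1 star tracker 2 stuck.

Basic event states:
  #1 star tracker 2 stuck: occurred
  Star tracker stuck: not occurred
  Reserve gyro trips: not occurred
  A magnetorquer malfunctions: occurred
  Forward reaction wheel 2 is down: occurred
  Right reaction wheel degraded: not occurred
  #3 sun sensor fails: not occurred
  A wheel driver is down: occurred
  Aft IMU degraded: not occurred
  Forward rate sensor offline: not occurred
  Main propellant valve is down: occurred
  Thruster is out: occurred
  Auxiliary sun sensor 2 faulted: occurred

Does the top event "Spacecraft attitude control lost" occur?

Yes

Reaction-wheel cluster fails [OR]: Right reaction wheel degraded=not, #3 sun sensor fails=not, Star tracker stuck=not → no input occurs → does not occur.
Momentum path unavailable [OR]: Thruster is out=occurs, Forward rate sensor offline=not → at least one input occurs → occurs.
Thruster branch lost [AND]: Aft IMU degraded=not, A magnetorquer malfunctions=occurs → not all inputs occur → does not occur.
Sensor suite down [AND]: Momentum path unavailable=occurs, Main propellant valve is down=occurs, Thruster branch lost=not, Reserve gyro trips=not → not all inputs occur → does not occur.
Control loop inoperative [AND]: Forward reaction wheel 2 is down=occurs, Auxiliary sun sensor 2 faulted=occurs → all inputs occur → occurs.
Backup chain down [AND]: A wheel driver is down=occurs, Control loop inoperative=occurs, #1 star tracker 2 stuck=occurs → all inputs occur → occurs.
Spacecraft attitude control lost [OR]: Reaction-wheel cluster fails=not, Sensor suite down=not, Backup chain down=occurs → at least one input occurs → occurs.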